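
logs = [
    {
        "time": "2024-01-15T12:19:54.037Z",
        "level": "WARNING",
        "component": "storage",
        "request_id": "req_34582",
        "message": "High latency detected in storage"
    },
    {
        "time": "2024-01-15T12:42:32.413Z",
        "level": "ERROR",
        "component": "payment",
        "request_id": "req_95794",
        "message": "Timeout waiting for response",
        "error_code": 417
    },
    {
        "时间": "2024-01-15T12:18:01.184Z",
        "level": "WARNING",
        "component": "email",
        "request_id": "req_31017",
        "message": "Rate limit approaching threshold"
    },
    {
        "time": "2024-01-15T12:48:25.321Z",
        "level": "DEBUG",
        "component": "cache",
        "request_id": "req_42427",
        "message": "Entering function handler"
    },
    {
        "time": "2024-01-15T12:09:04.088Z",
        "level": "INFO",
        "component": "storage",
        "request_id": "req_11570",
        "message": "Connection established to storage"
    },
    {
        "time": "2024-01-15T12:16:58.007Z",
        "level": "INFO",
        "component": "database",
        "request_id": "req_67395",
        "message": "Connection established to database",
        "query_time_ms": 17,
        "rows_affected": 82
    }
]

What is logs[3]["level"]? "DEBUG"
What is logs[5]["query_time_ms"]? 17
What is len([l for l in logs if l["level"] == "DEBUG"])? 1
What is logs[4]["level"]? "INFO"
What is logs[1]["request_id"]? "req_95794"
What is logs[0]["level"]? "WARNING"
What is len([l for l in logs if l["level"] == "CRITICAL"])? 0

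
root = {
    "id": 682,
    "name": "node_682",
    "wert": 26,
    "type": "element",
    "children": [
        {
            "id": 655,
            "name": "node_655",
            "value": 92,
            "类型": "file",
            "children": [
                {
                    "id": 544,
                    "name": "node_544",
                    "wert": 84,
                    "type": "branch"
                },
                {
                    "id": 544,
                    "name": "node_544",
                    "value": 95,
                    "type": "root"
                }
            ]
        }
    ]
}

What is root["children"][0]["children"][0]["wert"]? 84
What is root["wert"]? 26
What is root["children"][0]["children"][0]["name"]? "node_544"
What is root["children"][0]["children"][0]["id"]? 544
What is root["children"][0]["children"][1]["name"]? "node_544"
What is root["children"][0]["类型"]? "file"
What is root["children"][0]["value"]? 92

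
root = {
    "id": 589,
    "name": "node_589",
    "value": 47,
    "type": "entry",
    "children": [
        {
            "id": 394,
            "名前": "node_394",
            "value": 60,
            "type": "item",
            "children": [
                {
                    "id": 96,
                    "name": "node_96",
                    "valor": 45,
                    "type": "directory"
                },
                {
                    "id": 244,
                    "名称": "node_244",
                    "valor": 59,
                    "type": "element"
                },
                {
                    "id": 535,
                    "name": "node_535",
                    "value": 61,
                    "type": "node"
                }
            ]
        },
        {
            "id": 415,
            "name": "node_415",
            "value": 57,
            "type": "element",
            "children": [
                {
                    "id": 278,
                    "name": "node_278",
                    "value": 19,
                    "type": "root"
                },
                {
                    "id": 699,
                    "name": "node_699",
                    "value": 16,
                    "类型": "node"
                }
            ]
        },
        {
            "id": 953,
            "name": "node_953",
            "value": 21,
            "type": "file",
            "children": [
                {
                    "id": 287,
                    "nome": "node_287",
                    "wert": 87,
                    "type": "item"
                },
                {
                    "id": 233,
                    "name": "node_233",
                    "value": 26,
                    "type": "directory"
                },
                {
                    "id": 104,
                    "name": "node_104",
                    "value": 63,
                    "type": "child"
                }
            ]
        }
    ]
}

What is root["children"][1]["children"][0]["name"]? "node_278"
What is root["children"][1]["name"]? "node_415"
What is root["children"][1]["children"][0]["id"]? 278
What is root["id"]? 589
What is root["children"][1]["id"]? 415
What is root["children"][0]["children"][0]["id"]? 96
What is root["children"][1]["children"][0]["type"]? "root"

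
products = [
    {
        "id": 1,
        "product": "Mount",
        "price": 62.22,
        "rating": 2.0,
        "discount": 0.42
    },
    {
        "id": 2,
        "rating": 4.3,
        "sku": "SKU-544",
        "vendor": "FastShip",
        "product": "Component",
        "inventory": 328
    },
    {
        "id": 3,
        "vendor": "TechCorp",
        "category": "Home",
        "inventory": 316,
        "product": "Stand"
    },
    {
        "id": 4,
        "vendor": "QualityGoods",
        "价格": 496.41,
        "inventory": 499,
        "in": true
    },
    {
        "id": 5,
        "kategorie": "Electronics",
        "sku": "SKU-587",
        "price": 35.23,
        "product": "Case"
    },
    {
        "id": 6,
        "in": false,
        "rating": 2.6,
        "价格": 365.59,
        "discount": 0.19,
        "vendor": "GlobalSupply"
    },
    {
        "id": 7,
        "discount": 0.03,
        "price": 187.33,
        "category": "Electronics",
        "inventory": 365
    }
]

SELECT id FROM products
[1, 2, 3, 4, 5, 6, 7]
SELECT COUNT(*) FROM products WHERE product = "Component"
1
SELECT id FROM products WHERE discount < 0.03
[]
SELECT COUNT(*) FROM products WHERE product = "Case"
1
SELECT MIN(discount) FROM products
0.03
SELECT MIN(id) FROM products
1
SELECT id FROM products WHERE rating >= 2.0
[1, 2, 6]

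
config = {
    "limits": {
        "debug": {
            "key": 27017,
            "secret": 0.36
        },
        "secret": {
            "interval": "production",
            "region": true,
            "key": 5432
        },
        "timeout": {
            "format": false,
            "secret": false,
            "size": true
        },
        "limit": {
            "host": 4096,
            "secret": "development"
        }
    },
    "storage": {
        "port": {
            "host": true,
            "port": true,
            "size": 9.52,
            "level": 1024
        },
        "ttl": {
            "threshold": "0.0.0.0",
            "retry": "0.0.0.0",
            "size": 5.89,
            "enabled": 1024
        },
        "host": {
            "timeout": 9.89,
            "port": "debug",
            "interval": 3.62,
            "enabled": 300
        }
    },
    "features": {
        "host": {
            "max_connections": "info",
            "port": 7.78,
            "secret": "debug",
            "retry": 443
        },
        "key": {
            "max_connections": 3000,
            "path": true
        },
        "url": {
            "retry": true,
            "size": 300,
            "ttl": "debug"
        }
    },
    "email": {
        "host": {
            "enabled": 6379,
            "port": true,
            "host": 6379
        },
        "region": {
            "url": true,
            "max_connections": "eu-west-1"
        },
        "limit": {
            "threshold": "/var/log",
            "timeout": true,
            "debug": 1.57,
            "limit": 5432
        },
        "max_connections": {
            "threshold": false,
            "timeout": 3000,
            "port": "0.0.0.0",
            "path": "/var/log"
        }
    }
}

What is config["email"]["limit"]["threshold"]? "/var/log"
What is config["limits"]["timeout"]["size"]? True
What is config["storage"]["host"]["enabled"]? 300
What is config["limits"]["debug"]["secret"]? 0.36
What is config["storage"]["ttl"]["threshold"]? "0.0.0.0"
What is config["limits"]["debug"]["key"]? 27017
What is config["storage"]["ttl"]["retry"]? "0.0.0.0"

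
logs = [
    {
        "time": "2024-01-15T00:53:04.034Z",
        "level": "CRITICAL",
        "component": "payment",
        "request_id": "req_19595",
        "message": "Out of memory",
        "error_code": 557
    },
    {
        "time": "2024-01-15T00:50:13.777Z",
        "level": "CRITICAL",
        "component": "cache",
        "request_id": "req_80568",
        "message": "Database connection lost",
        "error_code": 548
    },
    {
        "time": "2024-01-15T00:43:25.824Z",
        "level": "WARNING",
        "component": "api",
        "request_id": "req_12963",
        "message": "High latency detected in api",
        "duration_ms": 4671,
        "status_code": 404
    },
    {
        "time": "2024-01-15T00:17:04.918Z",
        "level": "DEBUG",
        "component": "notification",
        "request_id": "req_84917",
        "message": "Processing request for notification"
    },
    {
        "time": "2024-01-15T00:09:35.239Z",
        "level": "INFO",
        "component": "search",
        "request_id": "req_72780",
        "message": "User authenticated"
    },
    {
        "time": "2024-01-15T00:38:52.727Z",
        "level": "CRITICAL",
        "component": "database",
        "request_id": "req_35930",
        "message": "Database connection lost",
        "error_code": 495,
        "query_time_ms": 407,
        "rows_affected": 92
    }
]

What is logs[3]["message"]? "Processing request for notification"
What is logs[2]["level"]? "WARNING"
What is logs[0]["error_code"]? 557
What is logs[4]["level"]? "INFO"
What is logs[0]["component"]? "payment"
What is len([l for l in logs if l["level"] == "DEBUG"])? 1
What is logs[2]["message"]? "High latency detected in api"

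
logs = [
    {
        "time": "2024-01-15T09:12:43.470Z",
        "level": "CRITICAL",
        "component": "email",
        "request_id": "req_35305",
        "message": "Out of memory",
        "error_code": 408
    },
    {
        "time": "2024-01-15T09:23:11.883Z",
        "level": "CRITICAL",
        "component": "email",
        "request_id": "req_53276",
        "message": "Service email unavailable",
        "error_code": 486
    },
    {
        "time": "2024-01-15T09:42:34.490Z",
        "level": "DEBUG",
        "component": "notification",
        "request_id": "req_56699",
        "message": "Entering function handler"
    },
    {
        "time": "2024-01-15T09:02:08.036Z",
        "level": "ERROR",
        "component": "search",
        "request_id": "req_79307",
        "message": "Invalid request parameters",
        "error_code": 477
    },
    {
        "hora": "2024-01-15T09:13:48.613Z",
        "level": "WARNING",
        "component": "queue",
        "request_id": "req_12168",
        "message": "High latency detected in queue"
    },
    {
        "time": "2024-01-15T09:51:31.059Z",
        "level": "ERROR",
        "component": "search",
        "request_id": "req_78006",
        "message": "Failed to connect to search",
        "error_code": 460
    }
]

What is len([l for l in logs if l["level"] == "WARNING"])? 1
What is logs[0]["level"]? "CRITICAL"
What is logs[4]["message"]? "High latency detected in queue"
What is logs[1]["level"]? "CRITICAL"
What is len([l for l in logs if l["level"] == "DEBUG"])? 1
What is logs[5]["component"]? "search"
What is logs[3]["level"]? "ERROR"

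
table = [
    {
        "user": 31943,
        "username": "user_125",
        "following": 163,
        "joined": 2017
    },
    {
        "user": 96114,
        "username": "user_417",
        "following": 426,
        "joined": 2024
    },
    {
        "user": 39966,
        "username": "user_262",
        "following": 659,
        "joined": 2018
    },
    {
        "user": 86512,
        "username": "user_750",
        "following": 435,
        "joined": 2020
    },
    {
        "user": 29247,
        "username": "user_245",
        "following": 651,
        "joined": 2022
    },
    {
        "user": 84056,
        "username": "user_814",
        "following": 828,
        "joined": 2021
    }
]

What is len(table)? 6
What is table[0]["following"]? 163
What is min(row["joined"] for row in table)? 2017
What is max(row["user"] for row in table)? 96114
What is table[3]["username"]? "user_750"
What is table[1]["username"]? "user_417"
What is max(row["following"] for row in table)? 828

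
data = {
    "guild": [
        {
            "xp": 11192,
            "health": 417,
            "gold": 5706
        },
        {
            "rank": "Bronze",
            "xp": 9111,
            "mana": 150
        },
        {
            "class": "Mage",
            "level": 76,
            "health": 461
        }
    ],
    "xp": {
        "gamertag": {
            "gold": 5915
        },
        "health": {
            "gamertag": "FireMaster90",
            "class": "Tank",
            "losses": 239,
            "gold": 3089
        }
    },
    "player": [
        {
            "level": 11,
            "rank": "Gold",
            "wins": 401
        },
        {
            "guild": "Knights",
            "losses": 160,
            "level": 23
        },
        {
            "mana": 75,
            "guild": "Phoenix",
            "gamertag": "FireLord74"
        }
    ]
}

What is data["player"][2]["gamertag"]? "FireLord74"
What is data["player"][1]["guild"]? "Knights"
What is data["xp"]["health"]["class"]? "Tank"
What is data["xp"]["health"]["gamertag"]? "FireMaster90"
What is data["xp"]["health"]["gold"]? 3089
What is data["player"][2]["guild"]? "Phoenix"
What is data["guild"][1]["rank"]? "Bronze"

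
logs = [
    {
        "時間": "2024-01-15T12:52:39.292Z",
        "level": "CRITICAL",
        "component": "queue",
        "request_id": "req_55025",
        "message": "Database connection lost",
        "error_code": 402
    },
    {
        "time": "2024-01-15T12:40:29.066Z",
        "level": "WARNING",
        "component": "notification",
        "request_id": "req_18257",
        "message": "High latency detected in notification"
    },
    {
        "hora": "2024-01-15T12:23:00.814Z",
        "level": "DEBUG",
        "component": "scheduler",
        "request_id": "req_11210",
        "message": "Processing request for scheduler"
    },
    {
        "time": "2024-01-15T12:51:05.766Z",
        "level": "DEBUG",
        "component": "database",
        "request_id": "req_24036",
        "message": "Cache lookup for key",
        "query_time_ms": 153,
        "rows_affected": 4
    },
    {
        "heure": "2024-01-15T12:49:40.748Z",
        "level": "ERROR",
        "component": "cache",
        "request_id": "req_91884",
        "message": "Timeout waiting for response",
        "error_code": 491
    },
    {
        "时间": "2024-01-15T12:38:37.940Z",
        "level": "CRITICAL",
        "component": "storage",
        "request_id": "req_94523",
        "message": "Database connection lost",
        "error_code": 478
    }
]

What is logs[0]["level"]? "CRITICAL"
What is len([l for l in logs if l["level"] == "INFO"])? 0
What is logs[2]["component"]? "scheduler"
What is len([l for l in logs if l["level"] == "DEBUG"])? 2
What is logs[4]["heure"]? "2024-01-15T12:49:40.748Z"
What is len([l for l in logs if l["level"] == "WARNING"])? 1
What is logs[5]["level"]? "CRITICAL"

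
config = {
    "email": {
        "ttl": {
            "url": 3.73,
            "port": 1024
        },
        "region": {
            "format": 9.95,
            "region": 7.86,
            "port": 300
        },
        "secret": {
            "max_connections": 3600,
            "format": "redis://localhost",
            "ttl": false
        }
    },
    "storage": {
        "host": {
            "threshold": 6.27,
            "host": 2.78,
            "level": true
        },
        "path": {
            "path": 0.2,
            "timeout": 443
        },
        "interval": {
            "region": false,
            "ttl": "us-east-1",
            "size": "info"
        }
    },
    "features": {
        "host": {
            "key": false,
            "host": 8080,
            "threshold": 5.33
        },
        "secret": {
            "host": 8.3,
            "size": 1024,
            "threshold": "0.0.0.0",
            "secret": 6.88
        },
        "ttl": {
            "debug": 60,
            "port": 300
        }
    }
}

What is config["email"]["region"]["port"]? 300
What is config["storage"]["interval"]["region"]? False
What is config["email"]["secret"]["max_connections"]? 3600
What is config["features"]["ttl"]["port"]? 300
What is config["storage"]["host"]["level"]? True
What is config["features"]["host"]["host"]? 8080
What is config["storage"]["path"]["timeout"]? 443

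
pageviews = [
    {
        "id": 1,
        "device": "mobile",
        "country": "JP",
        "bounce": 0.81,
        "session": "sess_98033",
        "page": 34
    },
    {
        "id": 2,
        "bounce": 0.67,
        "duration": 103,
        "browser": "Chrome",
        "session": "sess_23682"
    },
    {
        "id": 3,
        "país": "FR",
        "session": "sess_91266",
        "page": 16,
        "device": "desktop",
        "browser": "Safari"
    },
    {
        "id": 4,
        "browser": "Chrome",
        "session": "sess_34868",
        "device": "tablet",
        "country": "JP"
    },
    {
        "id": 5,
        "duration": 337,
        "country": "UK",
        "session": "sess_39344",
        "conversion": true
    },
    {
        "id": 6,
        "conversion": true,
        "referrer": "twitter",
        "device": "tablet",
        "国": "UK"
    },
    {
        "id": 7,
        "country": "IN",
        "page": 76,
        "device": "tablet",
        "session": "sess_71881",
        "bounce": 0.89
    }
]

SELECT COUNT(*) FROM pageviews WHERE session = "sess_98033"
1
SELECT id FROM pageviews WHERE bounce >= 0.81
[1, 7]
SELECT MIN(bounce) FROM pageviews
0.67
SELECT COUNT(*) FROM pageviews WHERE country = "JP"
2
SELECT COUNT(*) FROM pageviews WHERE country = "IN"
1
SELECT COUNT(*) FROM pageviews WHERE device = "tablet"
3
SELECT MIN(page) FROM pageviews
16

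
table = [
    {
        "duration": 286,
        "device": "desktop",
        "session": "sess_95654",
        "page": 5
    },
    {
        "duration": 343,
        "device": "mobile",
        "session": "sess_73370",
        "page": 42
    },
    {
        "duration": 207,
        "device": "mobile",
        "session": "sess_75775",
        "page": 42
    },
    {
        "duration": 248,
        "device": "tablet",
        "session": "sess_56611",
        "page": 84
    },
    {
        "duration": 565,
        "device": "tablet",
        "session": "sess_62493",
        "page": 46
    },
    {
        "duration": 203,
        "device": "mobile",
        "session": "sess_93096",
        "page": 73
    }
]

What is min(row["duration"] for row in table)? 203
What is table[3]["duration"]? 248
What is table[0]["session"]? "sess_95654"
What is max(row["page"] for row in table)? 84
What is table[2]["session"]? "sess_75775"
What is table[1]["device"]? "mobile"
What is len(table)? 6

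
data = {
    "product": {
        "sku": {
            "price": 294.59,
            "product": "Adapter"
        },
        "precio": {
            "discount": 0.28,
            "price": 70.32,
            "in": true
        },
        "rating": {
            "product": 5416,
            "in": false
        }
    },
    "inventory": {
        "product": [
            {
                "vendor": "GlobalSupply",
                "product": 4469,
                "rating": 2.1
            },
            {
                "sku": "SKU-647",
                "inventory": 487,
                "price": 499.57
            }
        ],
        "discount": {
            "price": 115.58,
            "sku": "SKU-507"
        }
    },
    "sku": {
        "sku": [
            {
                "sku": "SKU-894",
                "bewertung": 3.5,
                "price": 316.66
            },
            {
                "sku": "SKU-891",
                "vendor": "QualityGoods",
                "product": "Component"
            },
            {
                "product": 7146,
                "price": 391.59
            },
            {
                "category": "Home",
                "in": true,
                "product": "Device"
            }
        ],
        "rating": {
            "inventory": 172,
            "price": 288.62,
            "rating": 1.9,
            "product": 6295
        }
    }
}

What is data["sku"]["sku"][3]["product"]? "Device"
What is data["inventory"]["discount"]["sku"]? "SKU-507"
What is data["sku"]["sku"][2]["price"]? 391.59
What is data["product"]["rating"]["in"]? False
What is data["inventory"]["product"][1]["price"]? 499.57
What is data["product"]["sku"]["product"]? "Adapter"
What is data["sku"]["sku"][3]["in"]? True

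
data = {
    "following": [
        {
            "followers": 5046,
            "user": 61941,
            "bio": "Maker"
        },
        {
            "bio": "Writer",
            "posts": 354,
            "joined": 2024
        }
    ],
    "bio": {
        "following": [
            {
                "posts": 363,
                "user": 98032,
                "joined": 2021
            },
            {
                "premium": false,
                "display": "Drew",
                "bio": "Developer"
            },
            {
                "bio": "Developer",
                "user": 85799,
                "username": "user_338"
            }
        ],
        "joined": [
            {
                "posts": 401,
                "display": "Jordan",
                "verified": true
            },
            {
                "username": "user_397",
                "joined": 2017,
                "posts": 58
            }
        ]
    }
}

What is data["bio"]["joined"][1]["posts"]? 58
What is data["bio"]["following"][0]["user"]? 98032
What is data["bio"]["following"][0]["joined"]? 2021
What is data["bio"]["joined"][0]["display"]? "Jordan"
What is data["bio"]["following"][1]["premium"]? False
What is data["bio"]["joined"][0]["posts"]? 401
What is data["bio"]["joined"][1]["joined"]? 2017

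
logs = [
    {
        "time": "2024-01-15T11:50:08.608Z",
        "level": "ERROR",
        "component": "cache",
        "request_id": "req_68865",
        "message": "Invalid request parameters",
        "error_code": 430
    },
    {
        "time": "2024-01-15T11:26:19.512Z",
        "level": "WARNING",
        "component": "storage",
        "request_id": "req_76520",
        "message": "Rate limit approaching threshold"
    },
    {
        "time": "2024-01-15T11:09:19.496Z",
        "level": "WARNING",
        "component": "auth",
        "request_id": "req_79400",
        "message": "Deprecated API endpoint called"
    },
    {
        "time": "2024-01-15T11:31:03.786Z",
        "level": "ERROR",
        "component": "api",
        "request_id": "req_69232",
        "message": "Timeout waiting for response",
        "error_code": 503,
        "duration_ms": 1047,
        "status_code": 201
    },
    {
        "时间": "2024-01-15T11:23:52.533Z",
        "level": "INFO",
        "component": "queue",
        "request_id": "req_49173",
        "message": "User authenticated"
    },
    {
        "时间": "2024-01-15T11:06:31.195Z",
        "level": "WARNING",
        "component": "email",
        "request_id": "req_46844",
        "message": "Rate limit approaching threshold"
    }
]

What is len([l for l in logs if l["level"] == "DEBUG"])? 0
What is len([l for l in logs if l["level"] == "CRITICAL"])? 0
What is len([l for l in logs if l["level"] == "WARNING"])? 3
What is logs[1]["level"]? "WARNING"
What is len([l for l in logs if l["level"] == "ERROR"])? 2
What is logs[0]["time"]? "2024-01-15T11:50:08.608Z"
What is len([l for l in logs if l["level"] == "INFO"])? 1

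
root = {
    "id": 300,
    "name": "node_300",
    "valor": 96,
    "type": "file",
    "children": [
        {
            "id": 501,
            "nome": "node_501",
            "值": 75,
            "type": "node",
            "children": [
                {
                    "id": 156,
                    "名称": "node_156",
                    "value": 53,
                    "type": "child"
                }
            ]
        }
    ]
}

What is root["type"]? "file"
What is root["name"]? "node_300"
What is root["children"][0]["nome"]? "node_501"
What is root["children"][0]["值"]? 75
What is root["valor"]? 96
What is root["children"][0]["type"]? "node"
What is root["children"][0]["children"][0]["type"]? "child"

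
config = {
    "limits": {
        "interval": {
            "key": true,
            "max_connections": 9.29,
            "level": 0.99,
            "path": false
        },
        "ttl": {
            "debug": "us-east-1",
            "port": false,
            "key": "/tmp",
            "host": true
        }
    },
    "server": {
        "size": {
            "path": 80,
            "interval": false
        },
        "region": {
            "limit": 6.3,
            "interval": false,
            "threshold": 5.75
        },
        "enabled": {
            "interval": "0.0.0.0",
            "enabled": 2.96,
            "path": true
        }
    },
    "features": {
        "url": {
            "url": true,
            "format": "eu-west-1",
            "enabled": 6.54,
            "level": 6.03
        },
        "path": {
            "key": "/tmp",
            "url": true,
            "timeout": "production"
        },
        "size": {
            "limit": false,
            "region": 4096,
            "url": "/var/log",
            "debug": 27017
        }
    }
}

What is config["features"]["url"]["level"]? 6.03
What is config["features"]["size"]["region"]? 4096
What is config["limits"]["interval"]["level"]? 0.99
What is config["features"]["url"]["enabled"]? 6.54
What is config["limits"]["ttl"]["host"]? True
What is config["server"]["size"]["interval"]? False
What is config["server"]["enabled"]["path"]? True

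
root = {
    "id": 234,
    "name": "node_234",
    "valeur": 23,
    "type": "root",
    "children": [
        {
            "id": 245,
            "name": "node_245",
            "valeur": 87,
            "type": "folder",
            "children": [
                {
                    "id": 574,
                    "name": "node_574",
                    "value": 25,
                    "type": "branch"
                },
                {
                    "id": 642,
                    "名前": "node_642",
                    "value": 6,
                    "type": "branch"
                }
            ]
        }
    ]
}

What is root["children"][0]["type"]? "folder"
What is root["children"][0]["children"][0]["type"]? "branch"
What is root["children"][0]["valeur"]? 87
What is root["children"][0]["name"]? "node_245"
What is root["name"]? "node_234"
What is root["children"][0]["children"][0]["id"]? 574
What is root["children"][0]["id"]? 245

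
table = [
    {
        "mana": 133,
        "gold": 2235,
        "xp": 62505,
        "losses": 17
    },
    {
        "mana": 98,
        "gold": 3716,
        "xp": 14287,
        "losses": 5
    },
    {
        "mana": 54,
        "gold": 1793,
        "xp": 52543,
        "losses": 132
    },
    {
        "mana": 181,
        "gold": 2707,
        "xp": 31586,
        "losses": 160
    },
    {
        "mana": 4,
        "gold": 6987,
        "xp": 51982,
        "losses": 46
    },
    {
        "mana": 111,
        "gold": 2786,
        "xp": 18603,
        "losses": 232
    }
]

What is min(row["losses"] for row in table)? 5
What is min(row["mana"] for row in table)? 4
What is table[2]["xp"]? 52543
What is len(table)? 6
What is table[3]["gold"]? 2707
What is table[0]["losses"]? 17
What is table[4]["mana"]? 4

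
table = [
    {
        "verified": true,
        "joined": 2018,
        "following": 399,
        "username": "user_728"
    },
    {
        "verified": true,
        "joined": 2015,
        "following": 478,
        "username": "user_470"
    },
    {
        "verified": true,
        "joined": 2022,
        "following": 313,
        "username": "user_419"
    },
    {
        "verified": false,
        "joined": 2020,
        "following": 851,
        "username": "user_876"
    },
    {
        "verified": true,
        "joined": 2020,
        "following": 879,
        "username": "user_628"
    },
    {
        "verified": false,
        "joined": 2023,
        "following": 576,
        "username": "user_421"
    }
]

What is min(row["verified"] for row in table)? False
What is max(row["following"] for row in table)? 879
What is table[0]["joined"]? 2018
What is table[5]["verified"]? False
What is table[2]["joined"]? 2022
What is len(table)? 6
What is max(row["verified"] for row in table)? True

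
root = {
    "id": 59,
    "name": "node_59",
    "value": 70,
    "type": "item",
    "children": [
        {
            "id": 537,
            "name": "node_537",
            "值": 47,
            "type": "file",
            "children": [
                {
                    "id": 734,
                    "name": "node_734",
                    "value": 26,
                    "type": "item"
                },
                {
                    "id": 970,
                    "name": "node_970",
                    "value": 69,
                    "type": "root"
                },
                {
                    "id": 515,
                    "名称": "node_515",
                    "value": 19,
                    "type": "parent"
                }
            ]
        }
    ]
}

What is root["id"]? 59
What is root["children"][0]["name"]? "node_537"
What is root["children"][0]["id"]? 537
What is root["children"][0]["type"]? "file"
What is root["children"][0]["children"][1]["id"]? 970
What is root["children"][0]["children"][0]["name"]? "node_734"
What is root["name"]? "node_59"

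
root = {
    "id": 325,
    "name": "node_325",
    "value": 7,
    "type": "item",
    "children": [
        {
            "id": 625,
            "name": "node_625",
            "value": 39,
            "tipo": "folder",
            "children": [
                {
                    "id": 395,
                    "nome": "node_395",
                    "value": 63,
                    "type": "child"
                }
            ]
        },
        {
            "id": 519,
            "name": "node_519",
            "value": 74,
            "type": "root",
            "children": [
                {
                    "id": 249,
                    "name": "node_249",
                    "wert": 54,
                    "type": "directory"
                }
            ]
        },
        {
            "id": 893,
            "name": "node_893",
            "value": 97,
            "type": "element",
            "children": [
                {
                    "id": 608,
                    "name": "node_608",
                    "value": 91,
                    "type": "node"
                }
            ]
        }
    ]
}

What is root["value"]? 7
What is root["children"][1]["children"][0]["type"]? "directory"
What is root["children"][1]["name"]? "node_519"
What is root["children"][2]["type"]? "element"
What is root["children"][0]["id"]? 625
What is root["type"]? "item"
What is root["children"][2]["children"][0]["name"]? "node_608"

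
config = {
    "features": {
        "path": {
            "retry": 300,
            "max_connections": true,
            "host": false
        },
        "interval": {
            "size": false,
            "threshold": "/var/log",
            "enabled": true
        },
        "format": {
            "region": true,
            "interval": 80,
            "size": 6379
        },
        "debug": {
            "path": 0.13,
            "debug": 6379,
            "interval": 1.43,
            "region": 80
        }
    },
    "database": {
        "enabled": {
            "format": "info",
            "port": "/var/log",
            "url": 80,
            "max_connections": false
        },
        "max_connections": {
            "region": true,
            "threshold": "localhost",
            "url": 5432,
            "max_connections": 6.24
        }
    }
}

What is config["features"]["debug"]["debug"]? 6379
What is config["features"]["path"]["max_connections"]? True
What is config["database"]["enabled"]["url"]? 80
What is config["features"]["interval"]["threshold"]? "/var/log"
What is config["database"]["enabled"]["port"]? "/var/log"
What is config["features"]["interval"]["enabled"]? True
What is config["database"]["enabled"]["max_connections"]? False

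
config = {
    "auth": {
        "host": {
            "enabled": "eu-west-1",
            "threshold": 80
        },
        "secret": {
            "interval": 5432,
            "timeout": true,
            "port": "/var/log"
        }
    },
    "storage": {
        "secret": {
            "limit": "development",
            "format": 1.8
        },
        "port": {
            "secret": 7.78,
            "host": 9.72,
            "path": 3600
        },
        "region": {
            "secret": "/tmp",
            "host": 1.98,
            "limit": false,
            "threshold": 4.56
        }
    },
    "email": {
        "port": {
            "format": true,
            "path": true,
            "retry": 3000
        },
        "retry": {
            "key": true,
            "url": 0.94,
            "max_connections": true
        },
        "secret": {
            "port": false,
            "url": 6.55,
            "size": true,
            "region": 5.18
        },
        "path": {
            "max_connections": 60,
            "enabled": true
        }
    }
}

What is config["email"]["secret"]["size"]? True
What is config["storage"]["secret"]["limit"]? "development"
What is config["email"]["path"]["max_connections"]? 60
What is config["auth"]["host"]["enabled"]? "eu-west-1"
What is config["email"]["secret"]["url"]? 6.55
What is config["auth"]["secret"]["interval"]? 5432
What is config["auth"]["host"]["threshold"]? 80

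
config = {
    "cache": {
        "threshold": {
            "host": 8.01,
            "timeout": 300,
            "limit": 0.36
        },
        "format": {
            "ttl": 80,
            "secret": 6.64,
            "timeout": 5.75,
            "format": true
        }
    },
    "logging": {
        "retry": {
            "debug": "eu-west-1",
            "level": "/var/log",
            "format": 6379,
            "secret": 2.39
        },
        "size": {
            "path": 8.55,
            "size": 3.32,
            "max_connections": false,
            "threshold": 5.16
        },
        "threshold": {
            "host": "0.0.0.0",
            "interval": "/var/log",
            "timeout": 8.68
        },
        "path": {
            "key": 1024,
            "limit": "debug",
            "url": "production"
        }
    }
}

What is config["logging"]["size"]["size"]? 3.32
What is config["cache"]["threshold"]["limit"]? 0.36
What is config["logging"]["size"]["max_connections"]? False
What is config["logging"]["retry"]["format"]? 6379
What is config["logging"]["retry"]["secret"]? 2.39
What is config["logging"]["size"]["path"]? 8.55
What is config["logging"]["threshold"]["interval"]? "/var/log"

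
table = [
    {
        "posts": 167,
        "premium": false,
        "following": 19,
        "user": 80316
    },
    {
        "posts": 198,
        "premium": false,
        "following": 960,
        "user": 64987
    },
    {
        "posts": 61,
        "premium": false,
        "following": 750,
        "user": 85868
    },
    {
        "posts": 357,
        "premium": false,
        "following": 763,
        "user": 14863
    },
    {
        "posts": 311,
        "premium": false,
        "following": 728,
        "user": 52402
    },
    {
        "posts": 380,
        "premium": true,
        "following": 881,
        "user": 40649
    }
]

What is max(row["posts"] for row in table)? 380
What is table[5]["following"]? 881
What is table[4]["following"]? 728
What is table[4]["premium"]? False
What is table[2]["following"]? 750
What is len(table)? 6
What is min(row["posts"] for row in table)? 61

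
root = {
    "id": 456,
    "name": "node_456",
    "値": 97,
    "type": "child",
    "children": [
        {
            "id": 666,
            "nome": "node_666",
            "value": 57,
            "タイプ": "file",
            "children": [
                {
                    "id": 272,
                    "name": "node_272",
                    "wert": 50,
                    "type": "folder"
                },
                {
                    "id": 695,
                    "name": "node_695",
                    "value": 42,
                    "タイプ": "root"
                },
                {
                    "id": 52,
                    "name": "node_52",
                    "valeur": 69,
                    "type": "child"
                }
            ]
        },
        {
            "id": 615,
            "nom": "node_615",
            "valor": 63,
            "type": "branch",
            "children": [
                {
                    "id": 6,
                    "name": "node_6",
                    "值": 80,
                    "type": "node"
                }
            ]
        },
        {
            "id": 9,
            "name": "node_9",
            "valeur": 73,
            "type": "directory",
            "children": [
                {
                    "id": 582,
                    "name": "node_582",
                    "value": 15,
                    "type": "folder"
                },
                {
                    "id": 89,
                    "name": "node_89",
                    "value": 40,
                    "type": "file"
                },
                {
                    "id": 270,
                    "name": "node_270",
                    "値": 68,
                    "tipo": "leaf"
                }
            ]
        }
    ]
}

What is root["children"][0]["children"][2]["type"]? "child"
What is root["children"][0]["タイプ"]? "file"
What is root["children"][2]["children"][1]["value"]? 40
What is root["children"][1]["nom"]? "node_615"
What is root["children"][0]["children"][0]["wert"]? 50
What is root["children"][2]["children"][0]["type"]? "folder"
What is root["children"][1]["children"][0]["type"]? "node"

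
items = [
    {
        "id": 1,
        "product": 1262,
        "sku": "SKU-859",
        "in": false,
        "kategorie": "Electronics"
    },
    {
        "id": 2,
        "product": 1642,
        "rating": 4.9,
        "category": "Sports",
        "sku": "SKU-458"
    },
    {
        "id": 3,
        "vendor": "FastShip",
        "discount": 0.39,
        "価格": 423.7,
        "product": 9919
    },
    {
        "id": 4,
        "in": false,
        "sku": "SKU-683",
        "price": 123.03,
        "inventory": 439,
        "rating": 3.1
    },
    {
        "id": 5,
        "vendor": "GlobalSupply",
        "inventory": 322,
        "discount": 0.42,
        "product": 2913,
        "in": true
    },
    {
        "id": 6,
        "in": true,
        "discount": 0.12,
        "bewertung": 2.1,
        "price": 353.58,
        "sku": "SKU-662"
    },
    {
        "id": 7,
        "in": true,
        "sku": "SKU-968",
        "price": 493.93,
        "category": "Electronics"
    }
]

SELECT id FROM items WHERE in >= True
[5, 6, 7]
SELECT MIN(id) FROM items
1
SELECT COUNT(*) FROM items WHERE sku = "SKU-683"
1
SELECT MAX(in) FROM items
True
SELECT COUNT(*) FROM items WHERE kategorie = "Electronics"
1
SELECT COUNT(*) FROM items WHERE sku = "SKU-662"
1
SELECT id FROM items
[1, 2, 3, 4, 5, 6, 7]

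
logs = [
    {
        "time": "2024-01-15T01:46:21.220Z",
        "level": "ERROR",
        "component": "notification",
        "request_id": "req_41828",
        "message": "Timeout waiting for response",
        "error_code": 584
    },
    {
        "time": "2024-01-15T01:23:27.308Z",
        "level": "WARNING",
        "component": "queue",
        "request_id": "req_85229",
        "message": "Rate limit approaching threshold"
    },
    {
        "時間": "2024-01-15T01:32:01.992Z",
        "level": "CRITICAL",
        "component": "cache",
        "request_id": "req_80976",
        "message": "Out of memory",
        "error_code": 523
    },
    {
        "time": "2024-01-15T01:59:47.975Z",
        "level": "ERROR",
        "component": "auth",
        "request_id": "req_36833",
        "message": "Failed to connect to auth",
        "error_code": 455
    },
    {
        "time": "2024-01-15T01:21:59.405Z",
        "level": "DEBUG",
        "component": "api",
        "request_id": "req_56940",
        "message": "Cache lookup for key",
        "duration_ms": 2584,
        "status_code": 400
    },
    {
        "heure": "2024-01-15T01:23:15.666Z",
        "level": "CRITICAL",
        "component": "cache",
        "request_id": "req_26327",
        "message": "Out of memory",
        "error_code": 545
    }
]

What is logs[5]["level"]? "CRITICAL"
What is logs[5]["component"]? "cache"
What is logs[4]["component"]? "api"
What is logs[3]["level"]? "ERROR"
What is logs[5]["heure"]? "2024-01-15T01:23:15.666Z"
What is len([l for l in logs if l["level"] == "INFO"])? 0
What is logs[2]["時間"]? "2024-01-15T01:32:01.992Z"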